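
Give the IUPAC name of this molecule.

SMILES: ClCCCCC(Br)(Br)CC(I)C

5,5-dibromo-1-chloro-7-iodooctane

The longest continuous carbon chain has 8 atoms, so the parent hydride is octane.
The numbering direction is chosen so that the substituent locant set {1,5,5,7} is lower than {2,4,4,8} at the first point of difference.
With this numbering: two bromo groups at C-5; a chloro group at C-1; an iodo group at C-7.
The substituents are ordered alphabetically, ignoring any di-/tri- multipliers.
The name is 5,5-dibromo-1-chloro-7-iodooctane.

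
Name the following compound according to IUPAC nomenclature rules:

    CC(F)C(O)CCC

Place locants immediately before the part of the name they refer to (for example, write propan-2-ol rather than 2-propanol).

Counting along the main chain through the –OH group gives 6 carbons: the parent is hexane.
An alcohol (–OH) is the principal characteristic group, giving the suffix -ol.
The numbering direction is chosen so that numbering from this end puts the hydroxyl group at C-3 rather than C-4.
With this numbering: the hydroxyl at C-3; a fluoro group at C-2.
Assembling the pieces gives 2-fluorohexan-3-ol.

2-fluorohexan-3-ol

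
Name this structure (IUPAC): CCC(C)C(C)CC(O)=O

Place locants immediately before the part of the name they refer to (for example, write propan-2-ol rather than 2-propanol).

The longest carbon chain that includes the –COOH group has 6 carbons, so the parent hydride is hexane.
A carboxylic acid (terminal –COOH) is the principal characteristic group, giving the suffix -oic acid.
The numbering direction is chosen so that the carboxylic acid carbon is C-1 by definition.
That gives methyl groups at C-3 and C-4.
The name is 3,4-dimethylhexanoic acid.

3,4-dimethylhexanoic acid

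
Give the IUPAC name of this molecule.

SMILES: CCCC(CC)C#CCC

The longest carbon chain that includes the multiple bond has 8 carbons, so the parent hydride is octane.
There is one C≡C triple bond, indicated by the ending -yne.
Choose the numbering such that numbering from this end puts the triple bond at C-3 rather than C-5.
That gives the triple bond between C-3 and C-4; an ethyl group at C-5.
Assembling the pieces gives 5-ethyloct-3-yne.

5-ethyloct-3-yne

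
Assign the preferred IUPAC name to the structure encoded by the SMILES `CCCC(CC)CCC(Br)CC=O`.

The longest carbon chain that includes the –CHO group has 9 carbons, so the parent hydride is nonane.
An aldehyde (terminal –CHO) is the principal characteristic group, giving the suffix -al.
Choose the numbering such that the aldehyde carbon is C-1 by definition.
With this numbering: a bromo group at C-3; an ethyl group at C-6.
Substituent prefixes are cited in alphabetical order (multiplying prefixes like di-/tri- are ignored for ordering).
The name is 3-bromo-6-ethylnonanal.

3-bromo-6-ethylnonanal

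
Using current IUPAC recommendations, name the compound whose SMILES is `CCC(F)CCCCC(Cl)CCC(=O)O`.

The longest chain bearing the –COOH group is 11 carbons long (undecane).
The highest-priority functional group is a carboxylic acid (terminal –COOH), so the name ends in -oic acid.
The numbering direction is chosen so that the carboxylic acid carbon is C-1 by definition.
With this numbering: a chloro group at C-4; a fluoro group at C-9.
The substituents are ordered alphabetically, ignoring any di-/tri- multipliers.
The name is 4-chloro-9-fluoroundecanoic acid.

4-chloro-9-fluoroundecanoic acid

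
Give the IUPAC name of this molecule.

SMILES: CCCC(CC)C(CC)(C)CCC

4,5-diethyl-4-methyloctane

The longest carbon chain is 8 atoms: the parent is octane.
Number the chain so that the substituent locant set {4,4,5} is lower than {4,5,5} at the first point of difference.
This places ethyl groups at C-4 and C-5; a methyl group at C-4.
Substituent prefixes are cited in alphabetical order (multiplying prefixes like di-/tri- are ignored for ordering).
Assembling the pieces gives 4,5-diethyl-4-methyloctane.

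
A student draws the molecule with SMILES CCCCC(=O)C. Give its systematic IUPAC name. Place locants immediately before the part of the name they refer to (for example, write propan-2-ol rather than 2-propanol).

hexan-2-one

The longest carbon chain that includes the carbonyl has 6 carbons, so the parent hydride is hexane.
The principal characteristic group is a ketone (C=O on an internal carbon), named with the suffix -one.
Choose the numbering such that numbering from this end puts the carbonyl group at C-2 rather than C-5.
That gives the carbonyl at C-2.
Putting it together: hexan-2-one.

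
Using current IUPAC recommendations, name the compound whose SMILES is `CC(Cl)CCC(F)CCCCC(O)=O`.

9-chloro-6-fluorodecanoic acid

The longest carbon chain that includes the –COOH group has 10 carbons, so the parent hydride is decane.
The highest-priority functional group is a carboxylic acid (terminal –COOH), so the name ends in -oic acid.
Number the chain so that the carboxylic acid carbon is C-1 by definition.
With this numbering: a chloro group at C-9; a fluoro group at C-6.
Prefixes are listed alphabetically: chloro, fluoro.
Putting it together: 9-chloro-6-fluorodecanoic acid.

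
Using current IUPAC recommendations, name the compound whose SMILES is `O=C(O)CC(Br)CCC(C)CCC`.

Counting along the main chain through the –COOH group gives 9 carbons: the parent is nonane.
The principal characteristic group is a carboxylic acid (terminal –COOH), named with the suffix -oic acid.
The numbering direction is chosen so that the carboxylic acid carbon is C-1 by definition.
With this numbering: a bromo group at C-3; a methyl group at C-6.
Prefixes are listed alphabetically: bromo, methyl.
The name is 3-bromo-6-methylnonanoic acid.

3-bromo-6-methylnonanoic acid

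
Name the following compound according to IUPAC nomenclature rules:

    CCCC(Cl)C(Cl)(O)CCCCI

Counting along the main chain through the –OH group gives 9 carbons: the parent is nonane.
An alcohol (–OH) is the principal characteristic group, giving the suffix -ol.
The numbering direction is chosen so that the substituent locant set {1,5,6} is lower than {4,5,9} at the first point of difference.
With this numbering: the hydroxyl at C-5; chloro groups at C-5 and C-6; an iodo group at C-1.
Substituent prefixes are cited in alphabetical order (multiplying prefixes like di-/tri- are ignored for ordering).
The name is 5,6-dichloro-1-iodononan-5-ol.

5,6-dichloro-1-iodononan-5-ol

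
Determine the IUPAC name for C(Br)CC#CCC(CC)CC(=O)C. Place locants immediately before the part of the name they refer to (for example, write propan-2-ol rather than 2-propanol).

The longest carbon chain that includes the carbonyl and the multiple bond has 9 carbons, so the parent hydride is nonane.
The principal characteristic group is a ketone (C=O on an internal carbon), named with the suffix -one.
A C≡C triple bond in the chain gives the infix -yne-.
Choose the numbering such that numbering from this end puts the carbonyl group at C-2 rather than C-8.
With this numbering: the carbonyl at C-2; the triple bond between C-6 and C-7; a bromo group at C-9; an ethyl group at C-4.
Prefixes are listed alphabetically: bromo, ethyl.
Assembling the pieces gives 9-bromo-4-ethylnon-6-yn-2-one.

9-bromo-4-ethylnon-6-yn-2-one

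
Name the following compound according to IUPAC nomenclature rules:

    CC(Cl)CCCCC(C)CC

2-chloro-7-methylnonane

The parent chain contains 9 carbons (nonane).
The numbering direction is chosen so that the substituent locant set {2,7} is lower than {3,8} at the first point of difference.
With this numbering: a chloro group at C-2; a methyl group at C-7.
Substituent prefixes are cited in alphabetical order (multiplying prefixes like di-/tri- are ignored for ordering).
The name is 2-chloro-7-methylnonane.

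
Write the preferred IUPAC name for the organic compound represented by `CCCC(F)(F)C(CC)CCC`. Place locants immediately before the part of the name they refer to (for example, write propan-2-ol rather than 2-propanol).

The longest carbon chain is 8 atoms: the parent is octane.
Choose the numbering such that the substituent locant set {4,4,5} is lower than {4,5,5} at the first point of difference.
That gives an ethyl group at C-5; two fluoro groups at C-4.
Prefixes are listed alphabetically: ethyl, fluoro.
Putting it together: 5-ethyl-4,4-difluorooctane.

5-ethyl-4,4-difluorooctane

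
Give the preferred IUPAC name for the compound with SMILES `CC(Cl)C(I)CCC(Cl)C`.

2,6-dichloro-3-iodoheptane

The longest continuous carbon chain has 7 atoms, so the parent hydride is heptane.
The numbering direction is chosen so that the substituent locant set {2,3,6} is lower than {2,5,6} at the first point of difference.
With this numbering: chloro groups at C-2 and C-6; an iodo group at C-3.
Substituent prefixes are cited in alphabetical order (multiplying prefixes like di-/tri- are ignored for ordering).
The name is 2,6-dichloro-3-iodoheptane.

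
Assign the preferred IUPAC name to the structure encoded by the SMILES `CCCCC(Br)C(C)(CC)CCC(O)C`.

The longest carbon chain that includes the –OH group has 10 carbons, so the parent hydride is decane.
The highest-priority functional group is an alcohol (–OH), so the name ends in -ol.
Choose the numbering such that numbering from this end puts the hydroxyl group at C-2 rather than C-9.
With this numbering: the hydroxyl at C-2; a bromo group at C-6; an ethyl group at C-5; a methyl group at C-5.
Prefixes are listed alphabetically: bromo, ethyl, methyl.
Putting it together: 6-bromo-5-ethyl-5-methyldecan-2-ol.

6-bromo-5-ethyl-5-methyldecan-2-ol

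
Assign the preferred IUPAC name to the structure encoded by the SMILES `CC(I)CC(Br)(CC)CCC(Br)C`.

4,7-dibromo-4-ethyl-2-iodooctane

The longest carbon chain is 8 atoms: the parent is octane.
Number the chain so that the substituent locant set {2,4,4,7} is lower than {2,5,5,7} at the first point of difference.
This places bromo groups at C-4 and C-7; an ethyl group at C-4; an iodo group at C-2.
Substituent prefixes are cited in alphabetical order (multiplying prefixes like di-/tri- are ignored for ordering).
Assembling the pieces gives 4,7-dibromo-4-ethyl-2-iodooctane.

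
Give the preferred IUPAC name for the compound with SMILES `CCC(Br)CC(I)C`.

4-bromo-2-iodohexane

The parent chain contains 6 carbons (hexane).
Number the chain so that the substituent locant set {2,4} is lower than {3,5} at the first point of difference.
This places a bromo group at C-4; an iodo group at C-2.
The substituents are ordered alphabetically, ignoring any di-/tri- multipliers.
Assembling the pieces gives 4-bromo-2-iodohexane.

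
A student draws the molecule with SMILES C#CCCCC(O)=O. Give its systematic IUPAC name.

hex-5-ynoic acid

The longest carbon chain that includes the –COOH group and the multiple bond has 6 carbons, so the parent hydride is hexane.
The highest-priority functional group is a carboxylic acid (terminal –COOH), so the name ends in -oic acid.
A C≡C triple bond in the chain gives the infix -yne-.
The numbering direction is chosen so that the carboxylic acid carbon is C-1 by definition.
With this numbering: the triple bond between C-5 and C-6.
The name is hex-5-ynoic acid.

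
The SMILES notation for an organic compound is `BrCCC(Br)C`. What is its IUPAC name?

1,3-dibromobutane

The longest continuous carbon chain has 4 atoms, so the parent hydride is butane.
Number the chain so that the substituent locant set {1,3} is lower than {2,4} at the first point of difference.
This places bromo groups at C-1 and C-3.
Assembling the pieces gives 1,3-dibromobutane.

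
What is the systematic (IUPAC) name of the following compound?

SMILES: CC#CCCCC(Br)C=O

2-bromooct-6-ynal

The longest chain bearing the –CHO group and the multiple bond is 8 carbons long (octane).
An aldehyde (terminal –CHO) is the principal characteristic group, giving the suffix -al.
The chain contains a C≡C triple bond, so the unsaturation ending is -yne.
Choose the numbering such that the aldehyde carbon is C-1 by definition.
That gives the triple bond between C-6 and C-7; a bromo group at C-2.
Putting it together: 2-bromooct-6-ynal.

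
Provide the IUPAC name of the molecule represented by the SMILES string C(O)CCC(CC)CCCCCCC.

4-ethylundecan-1-ol

The longest carbon chain that includes the –OH group has 11 carbons, so the parent hydride is undecane.
The principal characteristic group is an alcohol (–OH), named with the suffix -ol.
Choose the numbering such that numbering from this end puts the hydroxyl group at C-1 rather than C-11.
That gives the hydroxyl at C-1; an ethyl group at C-4.
Putting it together: 4-ethylundecan-1-ol.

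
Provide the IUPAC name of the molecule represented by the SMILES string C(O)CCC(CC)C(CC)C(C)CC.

Counting along the main chain through the –OH group gives 8 carbons: the parent is octane.
The highest-priority functional group is an alcohol (–OH), so the name ends in -ol.
Number the chain so that numbering from this end puts the hydroxyl group at C-1 rather than C-8.
This places the hydroxyl at C-1; ethyl groups at C-4 and C-5; a methyl group at C-6.
Substituent prefixes are cited in alphabetical order (multiplying prefixes like di-/tri- are ignored for ordering).
Assembling the pieces gives 4,5-diethyl-6-methyloctan-1-ol.

4,5-diethyl-6-methyloctan-1-ol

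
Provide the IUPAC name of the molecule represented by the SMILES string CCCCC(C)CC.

The longest continuous carbon chain has 7 atoms, so the parent hydride is heptane.
Number the chain so that the substituent locant set {3} is lower than {5} at the first point of difference.
With this numbering: a methyl group at C-3.
Putting it together: 3-methylheptane.

3-methylheptane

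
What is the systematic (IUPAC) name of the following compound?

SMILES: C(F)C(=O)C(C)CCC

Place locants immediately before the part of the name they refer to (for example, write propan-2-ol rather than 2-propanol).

1-fluoro-3-methylhexan-2-one

The longest chain bearing the carbonyl is 6 carbons long (hexane).
The highest-priority functional group is a ketone (C=O on an internal carbon), so the name ends in -one.
Choose the numbering such that numbering from this end puts the carbonyl group at C-2 rather than C-5.
This places the carbonyl at C-2; a fluoro group at C-1; a methyl group at C-3.
Substituent prefixes are cited in alphabetical order (multiplying prefixes like di-/tri- are ignored for ordering).
Putting it together: 1-fluoro-3-methylhexan-2-one.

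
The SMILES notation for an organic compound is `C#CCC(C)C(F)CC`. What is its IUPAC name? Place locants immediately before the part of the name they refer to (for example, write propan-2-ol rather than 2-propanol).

The longest chain bearing the multiple bond is 7 carbons long (heptane).
The chain contains a C≡C triple bond, so the unsaturation ending is -yne.
Choose the numbering such that numbering from this end puts the triple bond at C-1 rather than C-6.
This places the triple bond between C-1 and C-2; a fluoro group at C-5; a methyl group at C-4.
Substituent prefixes are cited in alphabetical order (multiplying prefixes like di-/tri- are ignored for ordering).
Assembling the pieces gives 5-fluoro-4-methylhept-1-yne.

5-fluoro-4-methylhept-1-yne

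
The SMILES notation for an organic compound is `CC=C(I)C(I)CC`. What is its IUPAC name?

3,4-diiodohex-2-ene

The longest chain bearing the multiple bond is 6 carbons long (hexane).
There is one C=C double bond, indicated by the ending -ene.
Choose the numbering such that numbering from this end puts the double bond at C-2 rather than C-4.
That gives the double bond between C-2 and C-3; iodo groups at C-3 and C-4.
Putting it together: 3,4-diiodohex-2-ene.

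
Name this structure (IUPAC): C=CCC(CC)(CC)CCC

Counting along the main chain through the multiple bond gives 7 carbons: the parent is heptane.
The chain contains a C=C double bond, so the unsaturation ending is -ene.
The numbering direction is chosen so that numbering from this end puts the double bond at C-1 rather than C-6.
With this numbering: the double bond between C-1 and C-2; two ethyl groups at C-4.
Assembling the pieces gives 4,4-diethylhept-1-ene.

4,4-diethylhept-1-ene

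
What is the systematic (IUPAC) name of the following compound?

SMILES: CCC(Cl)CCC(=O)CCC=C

Counting along the main chain through the carbonyl and the multiple bond gives 10 carbons: the parent is decane.
The highest-priority functional group is a ketone (C=O on an internal carbon), so the name ends in -one.
A C=C double bond in the chain gives the infix -ene-.
Choose the numbering such that numbering from this end puts the carbonyl group at C-5 rather than C-6.
With this numbering: the carbonyl at C-5; the double bond between C-1 and C-2; a chloro group at C-8.
Assembling the pieces gives 8-chlorodec-1-en-5-one.

8-chlorodec-1-en-5-one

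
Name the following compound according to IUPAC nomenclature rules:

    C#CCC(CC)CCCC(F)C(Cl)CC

9-chloro-4-ethyl-8-fluoroundec-1-yne

Counting along the main chain through the multiple bond gives 11 carbons: the parent is undecane.
There is one C≡C triple bond, indicated by the ending -yne.
The numbering direction is chosen so that numbering from this end puts the triple bond at C-1 rather than C-10.
With this numbering: the triple bond between C-1 and C-2; a chloro group at C-9; an ethyl group at C-4; a fluoro group at C-8.
Prefixes are listed alphabetically: chloro, ethyl, fluoro.
The name is 9-chloro-4-ethyl-8-fluoroundec-1-yne.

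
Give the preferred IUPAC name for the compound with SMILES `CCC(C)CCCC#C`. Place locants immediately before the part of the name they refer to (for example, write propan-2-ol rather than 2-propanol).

The longest chain bearing the multiple bond is 8 carbons long (octane).
The chain contains a C≡C triple bond, so the unsaturation ending is -yne.
Choose the numbering such that numbering from this end puts the triple bond at C-1 rather than C-7.
This places the triple bond between C-1 and C-2; a methyl group at C-6.
Putting it together: 6-methyloct-1-yne.

6-methyloct-1-yne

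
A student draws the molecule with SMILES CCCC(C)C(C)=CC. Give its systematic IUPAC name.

3,4-dimethylhept-2-ene

Counting along the main chain through the multiple bond gives 7 carbons: the parent is heptane.
A C=C double bond in the chain gives the infix -ene-.
Number the chain so that numbering from this end puts the double bond at C-2 rather than C-5.
This places the double bond between C-2 and C-3; methyl groups at C-3 and C-4.
The name is 3,4-dimethylhept-2-ene.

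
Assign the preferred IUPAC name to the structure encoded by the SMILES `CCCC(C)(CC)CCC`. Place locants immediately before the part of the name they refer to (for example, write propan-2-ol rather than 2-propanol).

4-ethyl-4-methylheptane

The longest carbon chain is 7 atoms: the parent is heptane.
The molecule is symmetric, so either numbering direction gives the same locants.
With this numbering: an ethyl group at C-4; a methyl group at C-4.
Substituent prefixes are cited in alphabetical order (multiplying prefixes like di-/tri- are ignored for ordering).
The name is 4-ethyl-4-methylheptane.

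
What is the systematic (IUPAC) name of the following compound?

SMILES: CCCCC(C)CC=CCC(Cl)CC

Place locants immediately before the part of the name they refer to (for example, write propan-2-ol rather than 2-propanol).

The longest carbon chain that includes the multiple bond has 12 carbons, so the parent hydride is dodecane.
A C=C double bond in the chain gives the infix -ene-.
The numbering direction is chosen so that numbering from this end puts the double bond at C-5 rather than C-7.
That gives the double bond between C-5 and C-6; a chloro group at C-3; a methyl group at C-8.
The substituents are ordered alphabetically, ignoring any di-/tri- multipliers.
Assembling the pieces gives 3-chloro-8-methyldodec-5-ene.

3-chloro-8-methyldodec-5-ene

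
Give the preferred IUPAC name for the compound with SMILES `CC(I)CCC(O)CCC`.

Counting along the main chain through the –OH group gives 8 carbons: the parent is octane.
The highest-priority functional group is an alcohol (–OH), so the name ends in -ol.
Choose the numbering such that numbering from this end puts the hydroxyl group at C-4 rather than C-5.
With this numbering: the hydroxyl at C-4; an iodo group at C-7.
Assembling the pieces gives 7-iodooctan-4-ol.

7-iodooctan-4-ol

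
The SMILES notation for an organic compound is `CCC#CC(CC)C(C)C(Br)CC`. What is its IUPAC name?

7-bromo-5-ethyl-6-methylnon-3-yne

The longest chain bearing the multiple bond is 9 carbons long (nonane).
There is one C≡C triple bond, indicated by the ending -yne.
Number the chain so that numbering from this end puts the triple bond at C-3 rather than C-6.
That gives the triple bond between C-3 and C-4; a bromo group at C-7; an ethyl group at C-5; a methyl group at C-6.
Substituent prefixes are cited in alphabetical order (multiplying prefixes like di-/tri- are ignored for ordering).
The name is 7-bromo-5-ethyl-6-methylnon-3-yne.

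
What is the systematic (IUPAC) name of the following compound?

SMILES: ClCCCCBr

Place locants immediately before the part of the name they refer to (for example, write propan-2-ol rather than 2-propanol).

The longest carbon chain is 4 atoms: the parent is butane.
Choose the numbering such that the locant sets are identical either way, so the alphabetically earlier bromo substituent takes the lower locant (1 rather than 4).
That gives a bromo group at C-1; a chloro group at C-4.
The substituents are ordered alphabetically, ignoring any di-/tri- multipliers.
Assembling the pieces gives 1-bromo-4-chlorobutane.

1-bromo-4-chlorobutane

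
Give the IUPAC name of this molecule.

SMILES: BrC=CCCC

1-bromopent-1-ene

Counting along the main chain through the multiple bond gives 5 carbons: the parent is pentane.
A C=C double bond in the chain gives the infix -ene-.
Choose the numbering such that numbering from this end puts the double bond at C-1 rather than C-4.
This places the double bond between C-1 and C-2; a bromo group at C-1.
Putting it together: 1-bromopent-1-ene.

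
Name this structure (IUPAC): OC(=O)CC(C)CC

3-methylpentanoic acid

The longest carbon chain that includes the –COOH group has 5 carbons, so the parent hydride is pentane.
A carboxylic acid (terminal –COOH) is the principal characteristic group, giving the suffix -oic acid.
Number the chain so that the carboxylic acid carbon is C-1 by definition.
With this numbering: a methyl group at C-3.
Putting it together: 3-methylpentanoic acid.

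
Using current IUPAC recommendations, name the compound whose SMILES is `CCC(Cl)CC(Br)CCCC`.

The longest continuous carbon chain has 9 atoms, so the parent hydride is nonane.
Number the chain so that the substituent locant set {3,5} is lower than {5,7} at the first point of difference.
With this numbering: a bromo group at C-5; a chloro group at C-3.
Substituent prefixes are cited in alphabetical order (multiplying prefixes like di-/tri- are ignored for ordering).
Assembling the pieces gives 5-bromo-3-chlorononane.

5-bromo-3-chlorononane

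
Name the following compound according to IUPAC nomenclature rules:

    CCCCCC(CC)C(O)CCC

5-ethyldecan-4-ol

Counting along the main chain through the –OH group gives 10 carbons: the parent is decane.
The highest-priority functional group is an alcohol (–OH), so the name ends in -ol.
Number the chain so that numbering from this end puts the hydroxyl group at C-4 rather than C-7.
With this numbering: the hydroxyl at C-4; an ethyl group at C-5.
Putting it together: 5-ethyldecan-4-ol.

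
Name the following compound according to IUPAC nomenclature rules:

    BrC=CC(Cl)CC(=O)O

5-bromo-3-chloropent-4-enoic acid

The longest chain bearing the –COOH group and the multiple bond is 5 carbons long (pentane).
The principal characteristic group is a carboxylic acid (terminal –COOH), named with the suffix -oic acid.
A C=C double bond in the chain gives the infix -ene-.
Number the chain so that the carboxylic acid carbon is C-1 by definition.
This places the double bond between C-4 and C-5; a bromo group at C-5; a chloro group at C-3.
The substituents are ordered alphabetically, ignoring any di-/tri- multipliers.
Assembling the pieces gives 5-bromo-3-chloropent-4-enoic acid.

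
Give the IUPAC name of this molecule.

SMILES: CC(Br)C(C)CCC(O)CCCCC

The longest chain bearing the –OH group is 11 carbons long (undecane).
An alcohol (–OH) is the principal characteristic group, giving the suffix -ol.
The numbering direction is chosen so that the substituent locant set {2,3} is lower than {9,10} at the first point of difference.
That gives the hydroxyl at C-6; a bromo group at C-2; a methyl group at C-3.
Substituent prefixes are cited in alphabetical order (multiplying prefixes like di-/tri- are ignored for ordering).
The name is 2-bromo-3-methylundecan-6-ol.

2-bromo-3-methylundecan-6-ol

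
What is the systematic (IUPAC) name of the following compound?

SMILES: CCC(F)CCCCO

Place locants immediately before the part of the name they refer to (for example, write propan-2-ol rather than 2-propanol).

5-fluoroheptan-1-ol

The longest carbon chain that includes the –OH group has 7 carbons, so the parent hydride is heptane.
An alcohol (–OH) is the principal characteristic group, giving the suffix -ol.
The numbering direction is chosen so that numbering from this end puts the hydroxyl group at C-1 rather than C-7.
With this numbering: the hydroxyl at C-1; a fluoro group at C-5.
Putting it together: 5-fluoroheptan-1-ol.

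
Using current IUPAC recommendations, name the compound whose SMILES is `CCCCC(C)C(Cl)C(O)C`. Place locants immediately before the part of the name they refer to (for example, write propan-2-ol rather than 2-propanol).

The longest carbon chain that includes the –OH group has 8 carbons, so the parent hydride is octane.
The highest-priority functional group is an alcohol (–OH), so the name ends in -ol.
Number the chain so that numbering from this end puts the hydroxyl group at C-2 rather than C-7.
This places the hydroxyl at C-2; a chloro group at C-3; a methyl group at C-4.
Substituent prefixes are cited in alphabetical order (multiplying prefixes like di-/tri- are ignored for ordering).
The name is 3-chloro-4-methyloctan-2-ol.

3-chloro-4-methyloctan-2-ol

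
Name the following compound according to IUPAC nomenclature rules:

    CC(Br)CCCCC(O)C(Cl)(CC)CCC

Counting along the main chain through the –OH group gives 11 carbons: the parent is undecane.
An alcohol (–OH) is the principal characteristic group, giving the suffix -ol.
Choose the numbering such that numbering from this end puts the hydroxyl group at C-5 rather than C-7.
With this numbering: the hydroxyl at C-5; a bromo group at C-10; a chloro group at C-4; an ethyl group at C-4.
Prefixes are listed alphabetically: bromo, chloro, ethyl.
Putting it together: 10-bromo-4-chloro-4-ethylundecan-5-ol.

10-bromo-4-chloro-4-ethylundecan-5-ol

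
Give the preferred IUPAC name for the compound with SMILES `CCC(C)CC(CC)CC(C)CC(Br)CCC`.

The parent chain contains 12 carbons (dodecane).
Choose the numbering such that the substituent locant set {3,5,7,9} is lower than {4,6,8,10} at the first point of difference.
With this numbering: a bromo group at C-9; an ethyl group at C-5; methyl groups at C-3 and C-7.
The substituents are ordered alphabetically, ignoring any di-/tri- multipliers.
Putting it together: 9-bromo-5-ethyl-3,7-dimethyldodecane.

9-bromo-5-ethyl-3,7-dimethyldodecane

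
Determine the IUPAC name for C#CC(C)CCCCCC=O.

7-methylnon-8-ynal

The longest chain bearing the –CHO group and the multiple bond is 9 carbons long (nonane).
The highest-priority functional group is an aldehyde (terminal –CHO), so the name ends in -al.
There is one C≡C triple bond, indicated by the ending -yne.
Choose the numbering such that the aldehyde carbon is C-1 by definition.
That gives the triple bond between C-8 and C-9; a methyl group at C-7.
Assembling the pieces gives 7-methylnon-8-ynal.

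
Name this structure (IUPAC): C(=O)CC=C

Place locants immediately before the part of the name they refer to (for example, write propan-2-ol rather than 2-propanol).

Counting along the main chain through the –CHO group and the multiple bond gives 4 carbons: the parent is butane.
The highest-priority functional group is an aldehyde (terminal –CHO), so the name ends in -al.
There is one C=C double bond, indicated by the ending -ene.
Choose the numbering such that the aldehyde carbon is C-1 by definition.
This places the double bond between C-3 and C-4.
The name is but-3-enal.

but-3-enal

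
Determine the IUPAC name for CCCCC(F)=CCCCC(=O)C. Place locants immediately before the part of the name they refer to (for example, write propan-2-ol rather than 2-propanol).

7-fluoroundec-6-en-2-one

The longest chain bearing the carbonyl and the multiple bond is 11 carbons long (undecane).
A ketone (C=O on an internal carbon) is the principal characteristic group, giving the suffix -one.
The chain contains a C=C double bond, so the unsaturation ending is -ene.
The numbering direction is chosen so that numbering from this end puts the carbonyl group at C-2 rather than C-10.
This places the carbonyl at C-2; the double bond between C-6 and C-7; a fluoro group at C-7.
Putting it together: 7-fluoroundec-6-en-2-one.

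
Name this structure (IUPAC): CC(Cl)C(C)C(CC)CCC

2-chloro-4-ethyl-3-methylheptane

The parent chain contains 7 carbons (heptane).
The numbering direction is chosen so that the substituent locant set {2,3,4} is lower than {4,5,6} at the first point of difference.
With this numbering: a chloro group at C-2; an ethyl group at C-4; a methyl group at C-3.
Substituent prefixes are cited in alphabetical order (multiplying prefixes like di-/tri- are ignored for ordering).
Putting it together: 2-chloro-4-ethyl-3-methylheptane.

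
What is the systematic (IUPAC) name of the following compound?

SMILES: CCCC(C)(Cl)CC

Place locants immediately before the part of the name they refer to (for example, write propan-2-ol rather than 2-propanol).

The longest continuous carbon chain has 6 atoms, so the parent hydride is hexane.
The numbering direction is chosen so that the substituent locant set {3,3} is lower than {4,4} at the first point of difference.
That gives a chloro group at C-3; a methyl group at C-3.
Substituent prefixes are cited in alphabetical order (multiplying prefixes like di-/tri- are ignored for ordering).
Putting it together: 3-chloro-3-methylhexane.

3-chloro-3-methylhexane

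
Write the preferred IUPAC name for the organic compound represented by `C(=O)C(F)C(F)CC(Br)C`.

The longest carbon chain that includes the –CHO group has 6 carbons, so the parent hydride is hexane.
An aldehyde (terminal –CHO) is the principal characteristic group, giving the suffix -al.
Choose the numbering such that the aldehyde carbon is C-1 by definition.
That gives a bromo group at C-5; fluoro groups at C-2 and C-3.
Prefixes are listed alphabetically: bromo, fluoro.
The name is 5-bromo-2,3-difluorohexanal.

5-bromo-2,3-difluorohexanal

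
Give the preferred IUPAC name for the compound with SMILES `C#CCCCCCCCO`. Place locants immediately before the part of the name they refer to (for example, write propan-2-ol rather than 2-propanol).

non-8-yn-1-ol

Counting along the main chain through the –OH group and the multiple bond gives 9 carbons: the parent is nonane.
The principal characteristic group is an alcohol (–OH), named with the suffix -ol.
The chain contains a C≡C triple bond, so the unsaturation ending is -yne.
Choose the numbering such that numbering from this end puts the hydroxyl group at C-1 rather than C-9.
This places the hydroxyl at C-1; the triple bond between C-8 and C-9.
Putting it together: non-8-yn-1-ol.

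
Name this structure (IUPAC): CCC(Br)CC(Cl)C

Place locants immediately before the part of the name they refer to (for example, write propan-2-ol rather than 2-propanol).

The longest continuous carbon chain has 6 atoms, so the parent hydride is hexane.
Number the chain so that the substituent locant set {2,4} is lower than {3,5} at the first point of difference.
This places a bromo group at C-4; a chloro group at C-2.
The substituents are ordered alphabetically, ignoring any di-/tri- multipliers.
Putting it together: 4-bromo-2-chlorohexane.

4-bromo-2-chlorohexane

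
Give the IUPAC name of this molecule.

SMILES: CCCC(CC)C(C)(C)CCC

5-ethyl-4,4-dimethyloctane

The parent chain contains 8 carbons (octane).
The numbering direction is chosen so that the substituent locant set {4,4,5} is lower than {4,5,5} at the first point of difference.
That gives an ethyl group at C-5; two methyl groups at C-4.
Prefixes are listed alphabetically: ethyl, methyl.
Putting it together: 5-ethyl-4,4-dimethyloctane.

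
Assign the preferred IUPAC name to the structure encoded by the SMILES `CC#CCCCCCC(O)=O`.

non-7-ynoic acid

The longest carbon chain that includes the –COOH group and the multiple bond has 9 carbons, so the parent hydride is nonane.
The highest-priority functional group is a carboxylic acid (terminal –COOH), so the name ends in -oic acid.
There is one C≡C triple bond, indicated by the ending -yne.
The numbering direction is chosen so that the carboxylic acid carbon is C-1 by definition.
This places the triple bond between C-7 and C-8.
The name is non-7-ynoic acid.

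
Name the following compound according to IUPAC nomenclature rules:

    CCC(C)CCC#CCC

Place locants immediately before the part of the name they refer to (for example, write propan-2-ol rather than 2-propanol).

7-methylnon-3-yne

The longest carbon chain that includes the multiple bond has 9 carbons, so the parent hydride is nonane.
A C≡C triple bond in the chain gives the infix -yne-.
Choose the numbering such that numbering from this end puts the triple bond at C-3 rather than C-6.
That gives the triple bond between C-3 and C-4; a methyl group at C-7.
Putting it together: 7-methylnon-3-yne.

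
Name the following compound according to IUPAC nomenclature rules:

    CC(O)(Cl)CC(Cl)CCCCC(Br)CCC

Counting along the main chain through the –OH group gives 12 carbons: the parent is dodecane.
The highest-priority functional group is an alcohol (–OH), so the name ends in -ol.
The numbering direction is chosen so that numbering from this end puts the hydroxyl group at C-2 rather than C-11.
With this numbering: the hydroxyl at C-2; a bromo group at C-9; chloro groups at C-2 and C-4.
Substituent prefixes are cited in alphabetical order (multiplying prefixes like di-/tri- are ignored for ordering).
The name is 9-bromo-2,4-dichlorododecan-2-ol.

9-bromo-2,4-dichlorododecan-2-ol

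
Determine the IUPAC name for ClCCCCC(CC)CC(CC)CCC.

1-chloro-5,7-diethyldecane

The parent chain contains 10 carbons (decane).
The numbering direction is chosen so that the substituent locant set {1,5,7} is lower than {4,6,10} at the first point of difference.
With this numbering: a chloro group at C-1; ethyl groups at C-5 and C-7.
The substituents are ordered alphabetically, ignoring any di-/tri- multipliers.
Putting it together: 1-chloro-5,7-diethyldecane.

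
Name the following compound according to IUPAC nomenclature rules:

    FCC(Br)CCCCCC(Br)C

2,8-dibromo-1-fluorononane

The longest continuous carbon chain has 9 atoms, so the parent hydride is nonane.
Number the chain so that the substituent locant set {1,2,8} is lower than {2,8,9} at the first point of difference.
With this numbering: bromo groups at C-2 and C-8; a fluoro group at C-1.
Prefixes are listed alphabetically: bromo, fluoro.
Assembling the pieces gives 2,8-dibromo-1-fluorononane.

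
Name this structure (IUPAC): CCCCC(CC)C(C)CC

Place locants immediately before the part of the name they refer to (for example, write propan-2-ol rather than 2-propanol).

4-ethyl-3-methyloctane

The longest continuous carbon chain has 8 atoms, so the parent hydride is octane.
Choose the numbering such that the substituent locant set {3,4} is lower than {5,6} at the first point of difference.
With this numbering: an ethyl group at C-4; a methyl group at C-3.
Prefixes are listed alphabetically: ethyl, methyl.
Putting it together: 4-ethyl-3-methyloctane.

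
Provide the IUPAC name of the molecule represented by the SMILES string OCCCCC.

The longest chain bearing the –OH group is 5 carbons long (pentane).
The highest-priority functional group is an alcohol (–OH), so the name ends in -ol.
The numbering direction is chosen so that numbering from this end puts the hydroxyl group at C-1 rather than C-5.
With this numbering: the hydroxyl at C-1.
Putting it together: pentan-1-ol.

pentan-1-ol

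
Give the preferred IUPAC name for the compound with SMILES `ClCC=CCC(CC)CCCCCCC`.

Counting along the main chain through the multiple bond gives 12 carbons: the parent is dodecane.
A C=C double bond in the chain gives the infix -ene-.
Number the chain so that numbering from this end puts the double bond at C-2 rather than C-10.
This places the double bond between C-2 and C-3; a chloro group at C-1; an ethyl group at C-5.
Prefixes are listed alphabetically: chloro, ethyl.
Putting it together: 1-chloro-5-ethyldodec-2-ene.

1-chloro-5-ethyldodec-2-ene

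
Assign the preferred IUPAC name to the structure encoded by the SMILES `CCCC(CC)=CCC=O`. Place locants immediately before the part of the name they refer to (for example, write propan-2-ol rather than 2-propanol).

4-ethylhept-3-enal

The longest carbon chain that includes the –CHO group and the multiple bond has 7 carbons, so the parent hydride is heptane.
The principal characteristic group is an aldehyde (terminal –CHO), named with the suffix -al.
The chain contains a C=C double bond, so the unsaturation ending is -ene.
The numbering direction is chosen so that the aldehyde carbon is C-1 by definition.
This places the double bond between C-3 and C-4; an ethyl group at C-4.
Assembling the pieces gives 4-ethylhept-3-enal.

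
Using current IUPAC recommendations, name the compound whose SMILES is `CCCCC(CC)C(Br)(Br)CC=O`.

3,3-dibromo-4-ethyloctanal

The longest chain bearing the –CHO group is 8 carbons long (octane).
An aldehyde (terminal –CHO) is the principal characteristic group, giving the suffix -al.
The numbering direction is chosen so that the aldehyde carbon is C-1 by definition.
This places two bromo groups at C-3; an ethyl group at C-4.
Substituent prefixes are cited in alphabetical order (multiplying prefixes like di-/tri- are ignored for ordering).
Putting it together: 3,3-dibromo-4-ethyloctanal.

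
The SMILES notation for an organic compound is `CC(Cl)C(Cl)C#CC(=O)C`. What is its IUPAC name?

The longest carbon chain that includes the carbonyl and the multiple bond has 7 carbons, so the parent hydride is heptane.
The principal characteristic group is a ketone (C=O on an internal carbon), named with the suffix -one.
There is one C≡C triple bond, indicated by the ending -yne.
Choose the numbering such that numbering from this end puts the carbonyl group at C-2 rather than C-6.
With this numbering: the carbonyl at C-2; the triple bond between C-3 and C-4; chloro groups at C-5 and C-6.
The name is 5,6-dichlorohept-3-yn-2-one.

5,6-dichlorohept-3-yn-2-one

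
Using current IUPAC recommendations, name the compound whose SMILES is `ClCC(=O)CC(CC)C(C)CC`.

The longest chain bearing the carbonyl is 7 carbons long (heptane).
The highest-priority functional group is a ketone (C=O on an internal carbon), so the name ends in -one.
Number the chain so that numbering from this end puts the carbonyl group at C-2 rather than C-6.
This places the carbonyl at C-2; a chloro group at C-1; an ethyl group at C-4; a methyl group at C-5.
The substituents are ordered alphabetically, ignoring any di-/tri- multipliers.
Putting it together: 1-chloro-4-ethyl-5-methylheptan-2-one.

1-chloro-4-ethyl-5-methylheptan-2-one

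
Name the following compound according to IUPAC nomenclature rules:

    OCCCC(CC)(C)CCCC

Counting along the main chain through the –OH group gives 8 carbons: the parent is octane.
An alcohol (–OH) is the principal characteristic group, giving the suffix -ol.
The numbering direction is chosen so that numbering from this end puts the hydroxyl group at C-1 rather than C-8.
That gives the hydroxyl at C-1; an ethyl group at C-4; a methyl group at C-4.
Prefixes are listed alphabetically: ethyl, methyl.
The name is 4-ethyl-4-methyloctan-1-ol.

4-ethyl-4-methyloctan-1-ol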